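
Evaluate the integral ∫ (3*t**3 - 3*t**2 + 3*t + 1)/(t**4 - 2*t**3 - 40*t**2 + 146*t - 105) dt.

79*log(t - 5)/24 - 8*log(t - 3)/5 + log(t - 1)/16 + 299*log(t + 7)/240 + C

Factor the denominator: (t - 5)*(t - 3)*(t - 1)*(t + 7).
Partial-fraction decomposition: 299/(240*(t + 7)) + 1/(16*(t - 1)) - 8/(5*(t - 3)) + 79/(24*(t - 5)).
Integrate each term: A/(t−a) contributes A·log|t−a|.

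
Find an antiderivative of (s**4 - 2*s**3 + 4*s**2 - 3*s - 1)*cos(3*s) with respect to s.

s**4*sin(3*s)/3 - 2*s**3*sin(3*s)/3 + 4*s**3*cos(3*s)/9 + 8*s**2*sin(3*s)/9 - 2*s**2*cos(3*s)/3 - 5*s*sin(3*s)/9 + 16*s*cos(3*s)/27 - 43*sin(3*s)/81 - 5*cos(3*s)/27 + C

Use integration by parts with u = s**4 - 2*s**3 + 4*s**2 - 3*s - 1, dv = cos(3*s) ds, so v = sin(3*s)/3.
Apply parts 4 times (tabular method): alternate signs, differentiate u down to 0, integrate dv up.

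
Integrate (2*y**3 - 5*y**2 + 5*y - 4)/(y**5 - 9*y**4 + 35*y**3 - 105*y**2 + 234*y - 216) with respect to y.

Factor the denominator: (y - 4)*(y - 3)*(y - 2)*(y**2 + 9).
Partial-fraction decomposition: -(719*y - 174)/(2925*(y**2 + 9)) + 1/(13*(y - 2)) - 10/(9*(y - 3)) + 32/(25*(y - 4)).
Integrate each term; A/(y−a) gives A·log|y−a|; the (By+D)/(y²+p²) term gives a log and an atan.

32*log(y - 4)/25 - 10*log(y - 3)/9 + log(y - 2)/13 - 719*log(y**2 + 9)/5850 + 58*atan(y/3)/2925 + C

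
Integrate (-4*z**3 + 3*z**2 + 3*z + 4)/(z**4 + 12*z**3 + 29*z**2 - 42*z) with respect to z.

-2*log(z)/21 + 3*log(z - 1)/28 + 479*log(z + 6)/21 - 751*log(z + 7)/28 + C

Factor the denominator: z*(z - 1)*(z + 6)*(z + 7).
Partial-fraction decomposition: -751/(28*(z + 7)) + 479/(21*(z + 6)) + 3/(28*(z - 1)) - 2/(21*z).
Integrate each term: A/(z−a) contributes A·log|z−a|.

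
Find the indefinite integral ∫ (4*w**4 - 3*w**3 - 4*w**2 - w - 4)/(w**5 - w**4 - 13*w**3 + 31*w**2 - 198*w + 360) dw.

Factor the denominator: (w - 4)*(w - 2)*(w + 5)*(w**2 + 9).
Partial-fraction decomposition: (1231*w + 1019)/(1105*(w**2 + 9)) + 1388/(1071*(w + 5)) - 9/(91*(w - 2)) + 76/(45*(w - 4)).
Integrate each term; A/(w−a) gives A·log|w−a|; the (Bw+D)/(w²+p²) term gives a log and an atan.

76*log(w - 4)/45 - 9*log(w - 2)/91 + 1388*log(w + 5)/1071 + 1231*log(w**2 + 9)/2210 + 1019*atan(w/3)/3315 + C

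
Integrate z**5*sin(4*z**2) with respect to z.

Let u = z², du = 2z dz; rewrite as (1/2)∫ u^2·sin(4u) du.
Now integrate by parts 2 times.

-z**4*cos(4*z**2)/8 + z**2*sin(4*z**2)/16 + cos(4*z**2)/64 + C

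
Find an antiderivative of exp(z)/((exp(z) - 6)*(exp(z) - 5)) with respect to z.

log(exp(z) - 6) - log(exp(z) - 5) + C

Let u = e^z, du = e^z dz.
The integral becomes ∫ du/((u-6)(u-5)); decompose into partial fractions.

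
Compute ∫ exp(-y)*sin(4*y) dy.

Let I denote the integral. Integrate by parts with u = sin(4*y), dv = exp(-y) dy, so v = -exp(-y): I = -exp(-y)*sin(4*y) + 4·∫ exp(-y)*cos(4*y) dy.
Apply parts again with u = cos(4*y), dv = exp(-y) dy: ∫ exp(-y)*cos(4*y) dy = -exp(-y)*cos(4*y) − 4·I. Substituting back brings back I: I = -exp(-y)*sin(4*y) - 4*exp(-y)*cos(4*y) − 16·I.
Solving for I: (1 + 16)·I equals the remaining terms, so I = (1/17)·(-exp(-y)*sin(4*y) - 4*exp(-y)*cos(4*y)).

-exp(-y)*sin(4*y)/17 - 4*exp(-y)*cos(4*y)/17 + C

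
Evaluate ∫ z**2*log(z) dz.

z**3*log(z)/3 - z**3/9 + C

Use integration by parts with u = log(z), dv = z**2 dz.
Then du = 1/z dz and v = z**3/3.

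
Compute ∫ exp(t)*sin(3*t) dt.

Let I denote the integral. Integrate by parts with u = sin(3*t), dv = exp(t) dt, so v = exp(t): I = exp(t)*sin(3*t) − 3·∫ exp(t)*cos(3*t) dt.
Apply parts again with u = cos(3*t), dv = exp(t) dt: ∫ exp(t)*cos(3*t) dt = exp(t)*cos(3*t) + 3·I. Substituting back brings back I: I = exp(t)*sin(3*t) - 3*exp(t)*cos(3*t) − 9·I.
Solving for I: (1 + 9)·I equals the remaining terms, so I = (1/10)·(exp(t)*sin(3*t) - 3*exp(t)*cos(3*t)).

exp(t)*sin(3*t)/10 - 3*exp(t)*cos(3*t)/10 + C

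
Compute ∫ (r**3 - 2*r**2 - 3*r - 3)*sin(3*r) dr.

Use integration by parts with u = r**3 - 2*r**2 - 3*r - 3, dv = sin(3*r) dr, so v = -cos(3*r)/3.
Apply parts 3 times (tabular method): alternate signs, differentiate u down to 0, integrate dv up.

-r**3*cos(3*r)/3 + r**2*sin(3*r)/3 + 2*r**2*cos(3*r)/3 - 4*r*sin(3*r)/9 + 11*r*cos(3*r)/9 - 11*sin(3*r)/27 + 23*cos(3*r)/27 + C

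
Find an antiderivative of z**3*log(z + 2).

Use integration by parts with u = log(z + 2), dv = z**3 dz.
Then du = 1/(z + 2) dz and v = z**4/4.

z**4*log(z + 2)/4 - z**4/16 + z**3/6 - z**2/2 + 2*z - 4*log(z + 2) + C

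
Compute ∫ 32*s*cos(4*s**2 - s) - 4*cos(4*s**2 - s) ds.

4*sin(4*s**2 - s) + C

Let u = 4*s**2 - s, so du = (8*s - 1) ds.
Rewriting, the integral becomes 4·∫ cos(u) du = 4·sin(u).
Substituting back, u = 4*s**2 - s.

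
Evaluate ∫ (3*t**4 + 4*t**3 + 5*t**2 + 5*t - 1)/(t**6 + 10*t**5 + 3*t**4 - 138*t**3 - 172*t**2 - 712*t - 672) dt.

1123*log(t - 4)/11000 + log(t + 1)/375 + 3173*log(t + 6)/2000 - 3020*log(t + 7)/1749 + 3757*log(t**2 + 4)/212000 + 1399*atan(t/2)/106000 + C

Factor the denominator: (t - 4)*(t + 1)*(t + 6)*(t + 7)*(t**2 + 4).
Partial-fraction decomposition: (3757*t + 2798)/(106000*(t**2 + 4)) - 3020/(1749*(t + 7)) + 3173/(2000*(t + 6)) + 1/(375*(t + 1)) + 1123/(11000*(t - 4)).
Integrate each term; A/(t−a) gives A·log|t−a|; the (Bt+D)/(t²+p²) term gives a log and an atan.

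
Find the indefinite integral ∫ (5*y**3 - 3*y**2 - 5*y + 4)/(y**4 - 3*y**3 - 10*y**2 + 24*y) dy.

log(y)/6 + 32*log(y - 4)/7 - 11*log(y - 2)/10 + 143*log(y + 3)/105 + C

Factor the denominator: y*(y - 4)*(y - 2)*(y + 3).
Partial-fraction decomposition: 143/(105*(y + 3)) - 11/(10*(y - 2)) + 32/(7*(y - 4)) + 1/(6*y).
Integrate each term: A/(y−a) contributes A·log|y−a|.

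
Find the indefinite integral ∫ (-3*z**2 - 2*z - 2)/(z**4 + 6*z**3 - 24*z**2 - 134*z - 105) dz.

Factor the denominator: (z - 5)*(z + 1)*(z + 3)*(z + 7).
Partial-fraction decomposition: 15/(32*(z + 7)) - 23/(64*(z + 3)) + 1/(24*(z + 1)) - 29/(192*(z - 5)).
Integrate each term: A/(z−a) contributes A·log|z−a|.

-29*log(z - 5)/192 + log(z + 1)/24 - 23*log(z + 3)/64 + 15*log(z + 7)/32 + C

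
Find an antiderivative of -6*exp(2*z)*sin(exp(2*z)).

3*cos(exp(2*z)) + C

Let u = exp(2*z), so du = (2*exp(2*z)) dz.
Rewriting, the integral becomes -3·∫ sin(u) du = -3·-cos(u).
Substituting back, u = exp(2*z).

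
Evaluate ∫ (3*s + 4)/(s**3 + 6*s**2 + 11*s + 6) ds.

log(s + 1)/2 + 2*log(s + 2) - 5*log(s + 3)/2 + C

Factor the denominator: (s + 1)*(s + 2)*(s + 3).
Partial-fraction decomposition: -5/(2*(s + 3)) + 2/(s + 2) + 1/(2*(s + 1)).
Integrate each term: A/(s−a) contributes A·log|s−a|.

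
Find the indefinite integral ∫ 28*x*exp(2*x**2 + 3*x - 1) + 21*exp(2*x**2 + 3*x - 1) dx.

7*exp(2*x**2 + 3*x - 1) + C

Let u = 2*x**2 + 3*x - 1, so du = (4*x + 3) dx.
Rewriting, the integral becomes 7·∫ e^u du = 7·e^u.
Substituting back, u = 2*x**2 + 3*x - 1.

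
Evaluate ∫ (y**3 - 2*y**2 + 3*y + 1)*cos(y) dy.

y**3*sin(y) - 2*y**2*sin(y) + 3*y**2*cos(y) - 3*y*sin(y) - 4*y*cos(y) + 5*sin(y) - 3*cos(y) + C

Use integration by parts with u = y**3 - 2*y**2 + 3*y + 1, dv = cos(y) dy, so v = sin(y).
Apply parts 3 times (tabular method): alternate signs, differentiate u down to 0, integrate dv up.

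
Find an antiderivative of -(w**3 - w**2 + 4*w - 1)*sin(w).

w**3*cos(w) - 3*w**2*sin(w) - w**2*cos(w) + 2*w*sin(w) - 2*w*cos(w) + 2*sin(w) + cos(w) + C

Use integration by parts with u = w**3 - w**2 + 4*w - 1, dv = -sin(w) dw, so v = cos(w).
Apply parts 3 times (tabular method): alternate signs, differentiate u down to 0, integrate dv up.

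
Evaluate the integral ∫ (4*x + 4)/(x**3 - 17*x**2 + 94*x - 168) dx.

Factor the denominator: (x - 7)*(x - 6)*(x - 4).
Partial-fraction decomposition: 10/(3*(x - 4)) - 14/(x - 6) + 32/(3*(x - 7)).
Integrate each term: A/(x−a) contributes A·log|x−a|.

32*log(x - 7)/3 - 14*log(x - 6) + 10*log(x - 4)/3 + C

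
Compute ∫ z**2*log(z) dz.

z**3*log(z)/3 - z**3/9 + C

Use integration by parts with u = log(z), dv = z**2 dz.
Then du = 1/z dz and v = z**3/3.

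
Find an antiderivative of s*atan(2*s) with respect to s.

s**2*atan(2*s)/2 - s/4 + atan(2*s)/8 + C

Use integration by parts with u = arctan(2*s), dv = s ds.
Then du = 2/(4*s**2 + 1) ds.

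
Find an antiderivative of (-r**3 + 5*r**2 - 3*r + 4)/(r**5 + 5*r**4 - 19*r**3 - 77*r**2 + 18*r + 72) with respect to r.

Factor the denominator: (r - 4)*(r - 1)*(r + 1)*(r + 3)*(r + 6).
Partial-fraction decomposition: 209/(525*(r + 6)) - 85/(168*(r + 3)) + 13/(100*(r + 1)) - 5/(168*(r - 1)) + 4/(525*(r - 4)).
Integrate each term: A/(r−a) contributes A·log|r−a|.

4*log(r - 4)/525 - 5*log(r - 1)/168 + 13*log(r + 1)/100 - 85*log(r + 3)/168 + 209*log(r + 6)/525 + C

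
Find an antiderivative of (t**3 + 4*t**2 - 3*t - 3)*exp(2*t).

(4*t**3 + 10*t**2 - 22*t - 1)*exp(2*t)/8 + C

Use integration by parts with u = t**3 + 4*t**2 - 3*t - 3, dv = exp(2*t) dt, so v = exp(2*t)/2.
Apply parts 3 times (tabular method): alternate signs, differentiate u down to 0, integrate dv up.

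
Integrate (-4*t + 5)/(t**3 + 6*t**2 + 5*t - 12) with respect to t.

Factor the denominator: (t - 1)*(t + 3)*(t + 4).
Partial-fraction decomposition: 21/(5*(t + 4)) - 17/(4*(t + 3)) + 1/(20*(t - 1)).
Integrate each term: A/(t−a) contributes A·log|t−a|.

log(t - 1)/20 - 17*log(t + 3)/4 + 21*log(t + 4)/5 + C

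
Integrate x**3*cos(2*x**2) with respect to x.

Let u = x², du = 2x dx; rewrite as (1/2)∫ u^1·cos(2u) du.
Now integrate by parts 1 time.

x**2*sin(2*x**2)/4 + cos(2*x**2)/8 + C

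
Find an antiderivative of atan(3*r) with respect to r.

Use integration by parts with u = arctan(3*r), dv = dr.
Then du = 3/(9*r**2 + 1) dr.

r*atan(3*r) - log(9*r**2 + 1)/6 + C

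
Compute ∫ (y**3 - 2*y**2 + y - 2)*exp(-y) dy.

(-y**3 - y**2 - 3*y - 1)*exp(-y) + C

Use integration by parts with u = y**3 - 2*y**2 + y - 2, dv = exp(-y) dy, so v = -exp(-y).
Apply parts 3 times (tabular method): alternate signs, differentiate u down to 0, integrate dv up.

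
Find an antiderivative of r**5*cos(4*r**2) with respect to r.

r**4*sin(4*r**2)/8 + r**2*cos(4*r**2)/16 - sin(4*r**2)/64 + C

Let u = r², du = 2r dr; rewrite as (1/2)∫ u^2·cos(4u) du.
Now integrate by parts 2 times.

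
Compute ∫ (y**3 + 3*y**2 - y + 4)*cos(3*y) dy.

Use integration by parts with u = y**3 + 3*y**2 - y + 4, dv = cos(3*y) dy, so v = sin(3*y)/3.
Apply parts 3 times (tabular method): alternate signs, differentiate u down to 0, integrate dv up.

y**3*sin(3*y)/3 + y**2*sin(3*y) + y**2*cos(3*y)/3 - 5*y*sin(3*y)/9 + 2*y*cos(3*y)/3 + 10*sin(3*y)/9 - 5*cos(3*y)/27 + C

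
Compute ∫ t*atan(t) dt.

Use integration by parts with u = arctan(t), dv = t dt.
Then du = 1/(t**2 + 1) dt.

t**2*atan(t)/2 - t/2 + atan(t)/2 + C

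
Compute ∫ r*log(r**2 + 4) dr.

r**2*log(r**2 + 4)/2 - r**2/2 + 2*log(r**2 + 4) + C

Let u = r**2 + 4, so du = (2*r) dr.
The integral becomes (1/2)·∫ log(u) du; integrate by parts with u′=log(u), dv′=du.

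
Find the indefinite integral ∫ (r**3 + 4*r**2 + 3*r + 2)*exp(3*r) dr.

Use integration by parts with u = r**3 + 4*r**2 + 3*r + 2, dv = exp(3*r) dr, so v = exp(3*r)/3.
Apply parts 3 times (tabular method): alternate signs, differentiate u down to 0, integrate dv up.

(3*r**3 + 9*r**2 + 3*r + 5)*exp(3*r)/9 + C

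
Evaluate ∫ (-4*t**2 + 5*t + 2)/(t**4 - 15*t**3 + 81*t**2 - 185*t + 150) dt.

Factor the denominator: (t - 5)**2*(t - 3)*(t - 2).
Partial-fraction decomposition: 4/(9*(t - 2)) - 19/(4*(t - 3)) + 155/(36*(t - 5)) - 73/(6*(t - 5)**2).
Integrate each term; A/(t−a) gives A·log|t−a|; A/(t−a)² gives −A/(t−a).

155*log(t - 5)/36 - 19*log(t - 3)/4 + 4*log(t - 2)/9 + 73/(6*t - 30) + C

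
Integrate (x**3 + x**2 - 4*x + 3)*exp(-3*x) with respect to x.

Use integration by parts with u = x**3 + x**2 - 4*x + 3, dv = exp(-3*x) dx, so v = -exp(-3*x)/3.
Apply parts 3 times (tabular method): alternate signs, differentiate u down to 0, integrate dv up.

(-9*x**3 - 18*x**2 + 24*x - 19)*exp(-3*x)/27 + C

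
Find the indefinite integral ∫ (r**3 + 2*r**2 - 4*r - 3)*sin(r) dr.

Use integration by parts with u = r**3 + 2*r**2 - 4*r - 3, dv = sin(r) dr, so v = -cos(r).
Apply parts 3 times (tabular method): alternate signs, differentiate u down to 0, integrate dv up.

-r**3*cos(r) + 3*r**2*sin(r) - 2*r**2*cos(r) + 4*r*sin(r) + 10*r*cos(r) - 10*sin(r) + 7*cos(r) + C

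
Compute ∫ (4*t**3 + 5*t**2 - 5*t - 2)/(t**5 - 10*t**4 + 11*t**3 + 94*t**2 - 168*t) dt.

Factor the denominator: t*(t - 7)*(t - 4)*(t - 2)*(t + 3).
Partial-fraction decomposition: -1/(21*(t + 3)) + 2/(5*(t - 2)) - 157/(84*(t - 4)) + 158/(105*(t - 7)) + 1/(84*t).
Integrate each term: A/(t−a) contributes A·log|t−a|.

log(t)/84 + 158*log(t - 7)/105 - 157*log(t - 4)/84 + 2*log(t - 2)/5 - log(t + 3)/21 + C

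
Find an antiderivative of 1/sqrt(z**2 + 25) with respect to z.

log(z + sqrt(z**2 + 25)) + C

Substitute z = 5·tan(θ), so dz = 5·sec(θ)^2 dθ and the radical becomes sqrt(z**2 + 25) = 5·sec(θ) by the Pythagorean identity.
Integrate the resulting trig expression in θ, then back-substitute tan(θ) = z/5, sec(θ) = sqrt(z**2 + 25)/5 (absorbing any constant into C).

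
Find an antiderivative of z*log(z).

Use integration by parts with u = log(z), dv = z dz.
Then du = 1/z dz and v = z**2/2.

z**2*log(z)/2 - z**2/4 + C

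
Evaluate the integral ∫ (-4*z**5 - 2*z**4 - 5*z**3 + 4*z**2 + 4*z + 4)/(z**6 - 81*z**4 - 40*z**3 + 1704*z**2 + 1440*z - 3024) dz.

Factor the denominator: (z - 7)*(z - 6)*(z - 1)*(z + 2)*(z + 6)**2.
Partial-fraction decomposition: -569183/(298116*(z + 6)) + 7429/(1092*(z + 6)**2) - 37/(864*(z + 2)) + 1/(4410*(z - 1)) + 8651/(1440*(z - 6)) - 73517/(9126*(z - 7)).
Integrate each term; A/(z−a) gives A·log|z−a|; A/(z−a)² gives −A/(z−a).

-73517*log(z - 7)/9126 + 8651*log(z - 6)/1440 + log(z - 1)/4410 - 37*log(z + 2)/864 - 569183*log(z + 6)/298116 - 7429/(1092*z + 6552) + C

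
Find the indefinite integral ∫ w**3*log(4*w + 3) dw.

Use integration by parts with u = log(4*w + 3), dv = w**3 dw.
Then du = 4/(4*w + 3) dw and v = w**4/4.

w**4*log(4*w + 3)/4 - w**4/16 + w**3/16 - 9*w**2/128 + 27*w/256 - 81*log(4*w + 3)/1024 + C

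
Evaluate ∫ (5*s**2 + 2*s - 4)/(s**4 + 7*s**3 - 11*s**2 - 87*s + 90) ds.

47*log(s - 3)/144 - log(s - 1)/28 + 37*log(s + 5)/16 - 164*log(s + 6)/63 + C

Factor the denominator: (s - 3)*(s - 1)*(s + 5)*(s + 6).
Partial-fraction decomposition: -164/(63*(s + 6)) + 37/(16*(s + 5)) - 1/(28*(s - 1)) + 47/(144*(s - 3)).
Integrate each term: A/(s−a) contributes A·log|s−a|.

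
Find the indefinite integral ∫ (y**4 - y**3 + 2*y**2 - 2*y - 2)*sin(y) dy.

-y**4*cos(y) + 4*y**3*sin(y) + y**3*cos(y) - 3*y**2*sin(y) + 10*y**2*cos(y) - 20*y*sin(y) - 4*y*cos(y) + 4*sin(y) - 18*cos(y) + C

Use integration by parts with u = y**4 - y**3 + 2*y**2 - 2*y - 2, dv = sin(y) dy, so v = -cos(y).
Apply parts 4 times (tabular method): alternate signs, differentiate u down to 0, integrate dv up.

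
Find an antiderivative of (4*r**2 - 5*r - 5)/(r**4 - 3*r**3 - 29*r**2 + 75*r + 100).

Factor the denominator: (r - 5)*(r - 4)*(r + 1)*(r + 5).
Partial-fraction decomposition: -1/(3*(r + 5)) + 1/(30*(r + 1)) - 13/(15*(r - 4)) + 7/(6*(r - 5)).
Integrate each term: A/(r−a) contributes A·log|r−a|.

7*log(r - 5)/6 - 13*log(r - 4)/15 + log(r + 1)/30 - log(r + 5)/3 + C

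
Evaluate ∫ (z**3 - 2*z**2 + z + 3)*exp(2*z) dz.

Use integration by parts with u = z**3 - 2*z**2 + z + 3, dv = exp(2*z) dz, so v = exp(2*z)/2.
Apply parts 3 times (tabular method): alternate signs, differentiate u down to 0, integrate dv up.

(4*z**3 - 14*z**2 + 18*z + 3)*exp(2*z)/8 + C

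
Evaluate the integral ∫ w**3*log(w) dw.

w**4*log(w)/4 - w**4/16 + C

Use integration by parts with u = log(w), dv = w**3 dw.
Then du = 1/w dw and v = w**4/4.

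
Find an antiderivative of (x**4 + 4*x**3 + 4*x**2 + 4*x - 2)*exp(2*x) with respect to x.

Use integration by parts with u = x**4 + 4*x**3 + 4*x**2 + 4*x - 2, dv = exp(2*x) dx, so v = exp(2*x)/2.
Apply parts 4 times (tabular method): alternate signs, differentiate u down to 0, integrate dv up.

(2*x**4 + 4*x**3 + 2*x**2 + 6*x - 7)*exp(2*x)/4 + C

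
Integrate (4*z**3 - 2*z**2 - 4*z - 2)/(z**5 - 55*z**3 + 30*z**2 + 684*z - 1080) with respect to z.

Factor the denominator: (z - 6)*(z - 3)*(z - 2)*(z + 5)*(z + 6).
Partial-fraction decomposition: -457/(432*(z + 6)) + 19/(22*(z + 5)) + 1/(16*(z - 2)) - 19/(54*(z - 3)) + 383/(792*(z - 6)).
Integrate each term: A/(z−a) contributes A·log|z−a|.

383*log(z - 6)/792 - 19*log(z - 3)/54 + log(z - 2)/16 + 19*log(z + 5)/22 - 457*log(z + 6)/432 + C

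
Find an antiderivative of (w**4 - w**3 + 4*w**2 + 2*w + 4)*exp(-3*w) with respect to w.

Use integration by parts with u = w**4 - w**3 + 4*w**2 + 2*w + 4, dv = exp(-3*w) dw, so v = -exp(-3*w)/3.
Apply parts 4 times (tabular method): alternate signs, differentiate u down to 0, integrate dv up.

(-27*w**4 - 9*w**3 - 117*w**2 - 132*w - 152)*exp(-3*w)/81 + C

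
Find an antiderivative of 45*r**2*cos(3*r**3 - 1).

5*sin(3*r**3 - 1) + C

Let u = 3*r**3 - 1, so du = (9*r**2) dr.
Rewriting, the integral becomes 5·∫ cos(u) du = 5·sin(u).
Substituting back, u = 3*r**3 - 1.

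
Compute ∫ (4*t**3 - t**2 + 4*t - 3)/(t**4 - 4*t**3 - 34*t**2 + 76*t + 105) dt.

Factor the denominator: (t - 7)*(t - 3)*(t + 1)*(t + 5).
Partial-fraction decomposition: 137/(96*(t + 5)) - 3/(32*(t + 1)) - 27/(32*(t - 3)) + 337/(96*(t - 7)).
Integrate each term: A/(t−a) contributes A·log|t−a|.

337*log(t - 7)/96 - 27*log(t - 3)/32 - 3*log(t + 1)/32 + 137*log(t + 5)/96 + C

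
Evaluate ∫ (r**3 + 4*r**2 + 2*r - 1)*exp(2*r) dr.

(4*r**3 + 10*r**2 - 2*r - 3)*exp(2*r)/8 + C

Use integration by parts with u = r**3 + 4*r**2 + 2*r - 1, dv = exp(2*r) dr, so v = exp(2*r)/2.
Apply parts 3 times (tabular method): alternate signs, differentiate u down to 0, integrate dv up.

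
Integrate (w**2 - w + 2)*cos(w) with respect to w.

Use integration by parts with u = w**2 - w + 2, dv = cos(w) dw, so v = sin(w).
Apply parts 2 times (tabular method): alternate signs, differentiate u down to 0, integrate dv up.

w**2*sin(w) - w*sin(w) + 2*w*cos(w) - cos(w) + C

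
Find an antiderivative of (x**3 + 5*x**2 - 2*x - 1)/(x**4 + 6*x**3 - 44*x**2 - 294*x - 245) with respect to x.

Factor the denominator: (x - 7)*(x + 1)*(x + 5)*(x + 7).
Partial-fraction decomposition: 85/(168*(x + 7)) + 3/(32*(x + 5)) - 5/(192*(x + 1)) + 191/(448*(x - 7)).
Integrate each term: A/(x−a) contributes A·log|x−a|.

191*log(x - 7)/448 - 5*log(x + 1)/192 + 3*log(x + 5)/32 + 85*log(x + 7)/168 + C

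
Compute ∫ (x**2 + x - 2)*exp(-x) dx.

(-x**2 - 3*x - 1)*exp(-x) + C

Use integration by parts with u = x**2 + x - 2, dv = exp(-x) dx, so v = -exp(-x).
Apply parts 2 times (tabular method): alternate signs, differentiate u down to 0, integrate dv up.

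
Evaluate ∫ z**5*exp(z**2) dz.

(z**4 - 2*z**2 + 2)*exp(z**2)/2 + C

Let u = z², du = 2z dz; rewrite as (1/2)∫ u^2·exp(1u) du.
Now integrate by parts 2 times.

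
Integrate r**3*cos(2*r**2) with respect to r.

Let u = r², du = 2r dr; rewrite as (1/2)∫ u^1·cos(2u) du.
Now integrate by parts 1 time.

r**2*sin(2*r**2)/4 + cos(2*r**2)/8 + C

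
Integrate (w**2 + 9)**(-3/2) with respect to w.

w/(9*sqrt(w**2 + 9)) + C

Substitute w = 3·tan(θ), so dw = 3·sec(θ)^2 dθ and the radical becomes sqrt(w**2 + 9) = 3·sec(θ) by the Pythagorean identity.
Integrate the resulting trig expression in θ, then back-substitute tan(θ) = w/3, sec(θ) = sqrt(w**2 + 9)/3 (absorbing any constant into C).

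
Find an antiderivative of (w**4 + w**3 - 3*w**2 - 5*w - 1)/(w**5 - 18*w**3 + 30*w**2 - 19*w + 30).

Factor the denominator: (w - 3)*(w - 2)*(w + 5)*(w**2 + 1).
Partial-fraction decomposition: -3*(4*w - 7)/(130*(w**2 + 1)) + 449/(1456*(w + 5)) - 1/(35*(w - 2)) + 13/(16*(w - 3)).
Integrate each term; A/(w−a) gives A·log|w−a|; the (Bw+D)/(w²+p²) term gives a log and an atan.

13*log(w - 3)/16 - log(w - 2)/35 + 449*log(w + 5)/1456 - 3*log(w**2 + 1)/65 + 21*atan(w)/130 + C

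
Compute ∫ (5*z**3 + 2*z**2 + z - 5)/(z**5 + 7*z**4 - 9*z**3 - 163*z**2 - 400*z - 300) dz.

Factor the denominator: (z - 5)*(z + 2)**2*(z + 3)*(z + 5).
Partial-fraction decomposition: -13/(4*(z + 5)) + 125/(16*(z + 3)) - 232/(49*(z + 2)) + 13/(7*(z + 2)**2) + 135/(784*(z - 5)).
Integrate each term; A/(z−a) gives A·log|z−a|; A/(z−a)² gives −A/(z−a).

135*log(z - 5)/784 - 232*log(z + 2)/49 + 125*log(z + 3)/16 - 13*log(z + 5)/4 - 13/(7*z + 14) + C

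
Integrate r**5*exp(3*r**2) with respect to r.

(9*r**4 - 6*r**2 + 2)*exp(3*r**2)/54 + C

Let u = r², du = 2r dr; rewrite as (1/2)∫ u^2·exp(3u) du.
Now integrate by parts 2 times.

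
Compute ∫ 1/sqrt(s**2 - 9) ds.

log(s + sqrt(s**2 - 9)) + C

Substitute s = 3·sec(θ), so ds = 3·sec(θ)*tan(θ) dθ and the radical becomes sqrt(s**2 - 9) = 3·tan(θ) by the Pythagorean identity.
Integrate the resulting trig expression in θ, then back-substitute sec(θ) = s/3, tan(θ) = sqrt(s**2 - 9)/3 (absorbing any constant into C).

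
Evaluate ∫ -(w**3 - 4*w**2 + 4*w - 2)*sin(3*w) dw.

Use integration by parts with u = w**3 - 4*w**2 + 4*w - 2, dv = -sin(3*w) dw, so v = cos(3*w)/3.
Apply parts 3 times (tabular method): alternate signs, differentiate u down to 0, integrate dv up.

w**3*cos(3*w)/3 - w**2*sin(3*w)/3 - 4*w**2*cos(3*w)/3 + 8*w*sin(3*w)/9 + 10*w*cos(3*w)/9 - 10*sin(3*w)/27 - 10*cos(3*w)/27 + C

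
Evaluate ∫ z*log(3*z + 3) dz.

z**2*log(3*z + 3)/2 - z**2/4 + z/2 - log(z + 1)/2 + C

Use integration by parts with u = log(3*z + 3), dv = z dz.
Then du = 3/(3*z + 3) dz and v = z**2/2.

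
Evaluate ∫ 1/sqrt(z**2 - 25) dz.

log(z + sqrt(z**2 - 25)) + C

Substitute z = 5·sec(θ), so dz = 5·sec(θ)*tan(θ) dθ and the radical becomes sqrt(z**2 - 25) = 5·tan(θ) by the Pythagorean identity.
Integrate the resulting trig expression in θ, then back-substitute sec(θ) = z/5, tan(θ) = sqrt(z**2 - 25)/5 (absorbing any constant into C).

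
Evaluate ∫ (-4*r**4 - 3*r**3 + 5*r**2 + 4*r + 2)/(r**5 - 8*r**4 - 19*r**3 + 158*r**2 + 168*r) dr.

Factor the denominator: r*(r - 7)*(r - 6)*(r + 1)*(r + 4).
Partial-fraction decomposition: -383/(660*(r + 4)) - 1/(84*(r + 1)) + 2813/(210*(r - 6)) - 5179/(308*(r - 7)) + 1/(84*r).
Integrate each term: A/(r−a) contributes A·log|r−a|.

log(r)/84 - 5179*log(r - 7)/308 + 2813*log(r - 6)/210 - log(r + 1)/84 - 383*log(r + 4)/660 + C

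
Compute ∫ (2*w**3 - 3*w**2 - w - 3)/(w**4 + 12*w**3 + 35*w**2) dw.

log(w)/1225 - 323*log(w + 5)/50 + 829*log(w + 7)/98 + 3/(35*w) + C

Factor the denominator: w**2*(w + 5)*(w + 7).
Partial-fraction decomposition: 829/(98*(w + 7)) - 323/(50*(w + 5)) + 1/(1225*w) - 3/(35*w**2).
Integrate each term; A/(w−a) gives A·log|w−a|; A/(w−a)² gives −A/(w−a).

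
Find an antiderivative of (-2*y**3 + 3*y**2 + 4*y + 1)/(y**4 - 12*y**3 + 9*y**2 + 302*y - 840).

-85*log(y - 7)/6 + 299*log(y - 6)/22 - 7*log(y - 4)/6 - 17*log(y + 5)/66 + C

Factor the denominator: (y - 7)*(y - 6)*(y - 4)*(y + 5).
Partial-fraction decomposition: -17/(66*(y + 5)) - 7/(6*(y - 4)) + 299/(22*(y - 6)) - 85/(6*(y - 7)).
Integrate each term: A/(y−a) contributes A·log|y−a|.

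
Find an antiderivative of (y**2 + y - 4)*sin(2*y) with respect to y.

Use integration by parts with u = y**2 + y - 4, dv = sin(2*y) dy, so v = -cos(2*y)/2.
Apply parts 2 times (tabular method): alternate signs, differentiate u down to 0, integrate dv up.

-y**2*cos(2*y)/2 + y*sin(2*y)/2 - y*cos(2*y)/2 + sin(2*y)/4 + 9*cos(2*y)/4 + C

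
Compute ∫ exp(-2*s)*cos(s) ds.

exp(-2*s)*sin(s)/5 - 2*exp(-2*s)*cos(s)/5 + C

Let I denote the integral. Integrate by parts with u = cos(s), dv = exp(-2*s) ds, so v = -exp(-2*s)/2: I = -exp(-2*s)*cos(s)/2 − (1/2)·∫ exp(-2*s)*sin(s) ds.
Apply parts again with u = sin(s), dv = exp(-2*s) ds: ∫ exp(-2*s)*sin(s) ds = -exp(-2*s)*sin(s)/2 + (1/2)·I. Substituting back brings back I: I = exp(-2*s)*sin(s)/4 - exp(-2*s)*cos(s)/2 − (1/4)·I.
Solving for I: (1 + 1/4)·I equals the remaining terms, so I = (4/5)·(exp(-2*s)*sin(s)/4 - exp(-2*s)*cos(s)/2).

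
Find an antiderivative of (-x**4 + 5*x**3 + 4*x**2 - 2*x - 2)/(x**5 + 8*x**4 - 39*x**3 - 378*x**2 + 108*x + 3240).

-43*log(x - 6)/2376 - 41*log(x - 3)/972 - 571*log(x + 5)/44 + 23401*log(x + 6)/1944 - 1111/(54*x + 324) + C

Factor the denominator: (x - 6)*(x - 3)*(x + 5)*(x + 6)**2.
Partial-fraction decomposition: 23401/(1944*(x + 6)) + 1111/(54*(x + 6)**2) - 571/(44*(x + 5)) - 41/(972*(x - 3)) - 43/(2376*(x - 6)).
Integrate each term; A/(x−a) gives A·log|x−a|; A/(x−a)² gives −A/(x−a).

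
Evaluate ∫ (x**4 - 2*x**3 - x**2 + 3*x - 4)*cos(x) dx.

Use integration by parts with u = x**4 - 2*x**3 - x**2 + 3*x - 4, dv = cos(x) dx, so v = sin(x).
Apply parts 4 times (tabular method): alternate signs, differentiate u down to 0, integrate dv up.

x**4*sin(x) - 2*x**3*sin(x) + 4*x**3*cos(x) - 13*x**2*sin(x) - 6*x**2*cos(x) + 15*x*sin(x) - 26*x*cos(x) + 22*sin(x) + 15*cos(x) + C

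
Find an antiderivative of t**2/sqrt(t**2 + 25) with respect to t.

Substitute t = 5·tan(θ), so dt = 5·sec(θ)^2 dθ and the radical becomes sqrt(t**2 + 25) = 5·sec(θ) by the Pythagorean identity.
Integrate the resulting trig expression in θ, then back-substitute tan(θ) = t/5, sec(θ) = sqrt(t**2 + 25)/5 (absorbing any constant into C).

t*sqrt(t**2 + 25)/2 - 25*log(t + sqrt(t**2 + 25))/2 + C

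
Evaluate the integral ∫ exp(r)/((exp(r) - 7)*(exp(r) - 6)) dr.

Let u = e^r, du = e^r dr.
The integral becomes ∫ du/((u-7)(u-6)); decompose into partial fractions.

log(exp(r) - 7) - log(exp(r) - 6) + C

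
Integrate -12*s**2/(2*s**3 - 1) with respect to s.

Let u = 2*s**3 - 1, so du = (6*s**2) ds.
Rewriting, the integral becomes -2·∫ 1/u du = -2·log(u).
Substituting back, u = 2*s**3 - 1.

-2*log(2*s**3 - 1) + C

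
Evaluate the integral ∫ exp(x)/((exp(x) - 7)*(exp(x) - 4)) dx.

Let u = e^x, du = e^x dx.
The integral becomes ∫ du/((u-4)(u-7)); decompose into partial fractions.

log(exp(x) - 7)/3 - log(exp(x) - 4)/3 + C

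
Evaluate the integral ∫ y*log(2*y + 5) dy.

y**2*log(2*y + 5)/2 - y**2/4 + 5*y/4 - 25*log(2*y + 5)/8 + C

Use integration by parts with u = log(2*y + 5), dv = y dy.
Then du = 2/(2*y + 5) dy and v = y**2/2.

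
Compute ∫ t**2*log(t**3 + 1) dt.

Let u = t**3 + 1, so du = (3*t**2) dt.
The integral becomes (1/3)·∫ log(u) du; integrate by parts with u′=log(u), dv′=du.

t**3*log(t**3 + 1)/3 - t**3/3 + log(t**3 + 1)/3 + C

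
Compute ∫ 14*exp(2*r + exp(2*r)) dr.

Let u = exp(2*r), so du = (2*exp(2*r)) dr.
Rewriting, the integral becomes 7·∫ e^u du = 7·e^u.
Substituting back, u = exp(2*r).

7*exp(exp(2*r)) + C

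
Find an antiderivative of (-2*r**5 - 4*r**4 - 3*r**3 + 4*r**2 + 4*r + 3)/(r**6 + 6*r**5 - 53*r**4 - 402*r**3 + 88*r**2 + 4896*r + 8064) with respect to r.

-4402*log(r - 7)/4719 + 3181*log(r - 4)/13440 + 9*log(r + 3)/7 + 70483*log(r + 4)/15488 - 3713*log(r + 6)/520 + 1267/(176*r + 704) + C

Factor the denominator: (r - 7)*(r - 4)*(r + 3)*(r + 4)**2*(r + 6).
Partial-fraction decomposition: -3713/(520*(r + 6)) + 70483/(15488*(r + 4)) - 1267/(176*(r + 4)**2) + 9/(7*(r + 3)) + 3181/(13440*(r - 4)) - 4402/(4719*(r - 7)).
Integrate each term; A/(r−a) gives A·log|r−a|; A/(r−a)² gives −A/(r−a).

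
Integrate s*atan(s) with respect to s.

Use integration by parts with u = arctan(s), dv = s ds.
Then du = 1/(s**2 + 1) ds.

s**2*atan(s)/2 - s/2 + atan(s)/2 + C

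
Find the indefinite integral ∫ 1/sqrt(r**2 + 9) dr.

log(r + sqrt(r**2 + 9)) + C

Substitute r = 3·tan(θ), so dr = 3·sec(θ)^2 dθ and the radical becomes sqrt(r**2 + 9) = 3·sec(θ) by the Pythagorean identity.
Integrate the resulting trig expression in θ, then back-substitute tan(θ) = r/3, sec(θ) = sqrt(r**2 + 9)/3 (absorbing any constant into C).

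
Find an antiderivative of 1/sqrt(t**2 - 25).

Substitute t = 5·sec(θ), so dt = 5·sec(θ)*tan(θ) dθ and the radical becomes sqrt(t**2 - 25) = 5·tan(θ) by the Pythagorean identity.
Integrate the resulting trig expression in θ, then back-substitute sec(θ) = t/5, tan(θ) = sqrt(t**2 - 25)/5 (absorbing any constant into C).

log(t + sqrt(t**2 - 25)) + C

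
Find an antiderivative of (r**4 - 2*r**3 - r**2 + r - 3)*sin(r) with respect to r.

Use integration by parts with u = r**4 - 2*r**3 - r**2 + r - 3, dv = sin(r) dr, so v = -cos(r).
Apply parts 4 times (tabular method): alternate signs, differentiate u down to 0, integrate dv up.

-r**4*cos(r) + 4*r**3*sin(r) + 2*r**3*cos(r) - 6*r**2*sin(r) + 13*r**2*cos(r) - 26*r*sin(r) - 13*r*cos(r) + 13*sin(r) - 23*cos(r) + C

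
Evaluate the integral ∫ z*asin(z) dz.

Use integration by parts with u = arcsin(z), dv = z dz.
Then du = 1/sqrt(-z**2 + 1) dz.

z**2*asin(z)/2 + z*sqrt(-z**2 + 1)/4 - asin(z)/4 + C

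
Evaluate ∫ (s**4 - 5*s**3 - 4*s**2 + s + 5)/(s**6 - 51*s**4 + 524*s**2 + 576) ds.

83*log(s - 6)/8880 + 7*log(s - 4)/160 + 513*log(s + 4)/2720 - 2231*log(s + 6)/8880 + 3*log(s**2 + 1)/629 + 10*atan(s)/629 + C

Factor the denominator: (s - 6)*(s - 4)*(s + 4)*(s + 6)*(s**2 + 1).
Partial-fraction decomposition: 2*(3*s + 5)/(629*(s**2 + 1)) - 2231/(8880*(s + 6)) + 513/(2720*(s + 4)) + 7/(160*(s - 4)) + 83/(8880*(s - 6)).
Integrate each term; A/(s−a) gives A·log|s−a|; the (Bs+D)/(s²+p²) term gives a log and an atan.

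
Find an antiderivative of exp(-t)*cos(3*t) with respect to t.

3*exp(-t)*sin(3*t)/10 - exp(-t)*cos(3*t)/10 + C

Let I denote the integral. Integrate by parts with u = cos(3*t), dv = exp(-t) dt, so v = -exp(-t): I = -exp(-t)*cos(3*t) − 3·∫ exp(-t)*sin(3*t) dt.
Apply parts again with u = sin(3*t), dv = exp(-t) dt: ∫ exp(-t)*sin(3*t) dt = -exp(-t)*sin(3*t) + 3·I. Substituting back brings back I: I = 3*exp(-t)*sin(3*t) - exp(-t)*cos(3*t) − 9·I.
Solving for I: (1 + 9)·I equals the remaining terms, so I = (1/10)·(3*exp(-t)*sin(3*t) - exp(-t)*cos(3*t)).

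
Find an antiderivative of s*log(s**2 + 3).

Let u = s**2 + 3, so du = (2*s) ds.
The integral becomes (1/2)·∫ log(u) du; integrate by parts with u′=log(u), dv′=du.

s**2*log(s**2 + 3)/2 - s**2/2 + 3*log(s**2 + 3)/2 + C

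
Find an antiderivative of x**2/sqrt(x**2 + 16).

Substitute x = 4·tan(θ), so dx = 4·sec(θ)^2 dθ and the radical becomes sqrt(x**2 + 16) = 4·sec(θ) by the Pythagorean identity.
Integrate the resulting trig expression in θ, then back-substitute tan(θ) = x/4, sec(θ) = sqrt(x**2 + 16)/4 (absorbing any constant into C).

x*sqrt(x**2 + 16)/2 - 8*log(x + sqrt(x**2 + 16)) + C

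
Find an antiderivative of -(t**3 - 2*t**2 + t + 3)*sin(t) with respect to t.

t**3*cos(t) - 3*t**2*sin(t) - 2*t**2*cos(t) + 4*t*sin(t) - 5*t*cos(t) + 5*sin(t) + 7*cos(t) + C

Use integration by parts with u = t**3 - 2*t**2 + t + 3, dv = -sin(t) dt, so v = cos(t).
Apply parts 3 times (tabular method): alternate signs, differentiate u down to 0, integrate dv up.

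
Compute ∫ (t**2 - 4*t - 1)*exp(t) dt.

Use integration by parts with u = t**2 - 4*t - 1, dv = exp(t) dt, so v = exp(t).
Apply parts 2 times (tabular method): alternate signs, differentiate u down to 0, integrate dv up.

(t**2 - 6*t + 5)*exp(t) + C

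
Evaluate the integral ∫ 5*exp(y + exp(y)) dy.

Let u = exp(y), so du = (exp(y)) dy.
Rewriting, the integral becomes 5·∫ e^u du = 5·e^u.
Substituting back, u = exp(y).

5*exp(exp(y)) + C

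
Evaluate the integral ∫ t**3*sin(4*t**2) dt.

Let u = t², du = 2t dt; rewrite as (1/2)∫ u^1·sin(4u) du.
Now integrate by parts 1 time.

-t**2*cos(4*t**2)/8 + sin(4*t**2)/32 + C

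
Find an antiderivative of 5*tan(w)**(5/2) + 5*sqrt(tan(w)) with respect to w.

10*tan(w)**(3/2)/3 + C

Let u = tan(w), so du = (tan(w)**2 + 1) dw.
Rewriting, the integral becomes 5·∫ √u du = 5·(2/3)u^(3/2).
Substituting back, u = tan(w).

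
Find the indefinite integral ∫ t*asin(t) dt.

t**2*asin(t)/2 + t*sqrt(-t**2 + 1)/4 - asin(t)/4 + C

Use integration by parts with u = arcsin(t), dv = t dt.
Then du = 1/sqrt(-t**2 + 1) dt.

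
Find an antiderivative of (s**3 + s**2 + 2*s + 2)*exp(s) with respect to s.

(s**3 - 2*s**2 + 6*s - 4)*exp(s) + C

Use integration by parts with u = s**3 + s**2 + 2*s + 2, dv = exp(s) ds, so v = exp(s).
Apply parts 3 times (tabular method): alternate signs, differentiate u down to 0, integrate dv up.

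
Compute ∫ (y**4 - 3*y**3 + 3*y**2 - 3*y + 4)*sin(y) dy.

-y**4*cos(y) + 4*y**3*sin(y) + 3*y**3*cos(y) - 9*y**2*sin(y) + 9*y**2*cos(y) - 18*y*sin(y) - 15*y*cos(y) + 15*sin(y) - 22*cos(y) + C

Use integration by parts with u = y**4 - 3*y**3 + 3*y**2 - 3*y + 4, dv = sin(y) dy, so v = -cos(y).
Apply parts 4 times (tabular method): alternate signs, differentiate u down to 0, integrate dv up.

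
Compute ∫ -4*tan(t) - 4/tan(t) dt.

-4*log(tan(t)) + C

Let u = tan(t), so du = (tan(t)**2 + 1) dt.
Rewriting, the integral becomes -4·∫ 1/u du = -4·log(u).
Substituting back, u = tan(t).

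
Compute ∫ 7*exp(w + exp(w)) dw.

Let u = exp(w), so du = (exp(w)) dw.
Rewriting, the integral becomes 7·∫ e^u du = 7·e^u.
Substituting back, u = exp(w).

7*exp(exp(w)) + C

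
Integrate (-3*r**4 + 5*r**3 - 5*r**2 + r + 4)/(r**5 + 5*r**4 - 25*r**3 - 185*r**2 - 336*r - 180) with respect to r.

-1489*log(r - 6)/2772 + 5*log(r + 1)/28 - 53*log(r + 2)/12 + 211*log(r + 3)/18 - 1313*log(r + 5)/132 + C

Factor the denominator: (r - 6)*(r + 1)*(r + 2)*(r + 3)*(r + 5).
Partial-fraction decomposition: -1313/(132*(r + 5)) + 211/(18*(r + 3)) - 53/(12*(r + 2)) + 5/(28*(r + 1)) - 1489/(2772*(r - 6)).
Integrate each term: A/(r−a) contributes A·log|r−a|.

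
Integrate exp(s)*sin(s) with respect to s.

Let I denote the integral. Integrate by parts with u = sin(s), dv = exp(s) ds, so v = exp(s): I = exp(s)*sin(s) − ∫ exp(s)*cos(s) ds.
Apply parts again with u = cos(s), dv = exp(s) ds: ∫ exp(s)*cos(s) ds = exp(s)*cos(s) + I. Substituting back brings back I: I = exp(s)*sin(s) - exp(s)*cos(s) − I.
Solving for I: (1 + 1)·I equals the remaining terms, so I = (1/2)·(exp(s)*sin(s) - exp(s)*cos(s)).

exp(s)*sin(s)/2 - exp(s)*cos(s)/2 + C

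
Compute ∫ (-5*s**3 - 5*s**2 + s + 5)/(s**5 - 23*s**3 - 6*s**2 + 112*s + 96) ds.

-391*log(s - 4)/240 + 43*log(s - 3)/35 + log(s + 1)/15 - 23*log(s + 2)/60 + 241*log(s + 4)/336 + C

Factor the denominator: (s - 4)*(s - 3)*(s + 1)*(s + 2)*(s + 4).
Partial-fraction decomposition: 241/(336*(s + 4)) - 23/(60*(s + 2)) + 1/(15*(s + 1)) + 43/(35*(s - 3)) - 391/(240*(s - 4)).
Integrate each term: A/(s−a) contributes A·log|s−a|.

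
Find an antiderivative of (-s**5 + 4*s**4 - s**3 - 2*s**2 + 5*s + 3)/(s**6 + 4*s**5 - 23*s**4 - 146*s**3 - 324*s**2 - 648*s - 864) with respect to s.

-949*log(s - 6)/10800 + 42433*log(s + 3)/4563 - 2063*log(s + 4)/200 + 6997*log(s**2 + 4)/135200 - 479*atan(s/2)/67600 + 188/(39*s + 117) + C

Factor the denominator: (s - 6)*(s + 3)**2*(s + 4)*(s**2 + 4).
Partial-fraction decomposition: (6997*s - 958)/(67600*(s**2 + 4)) - 2063/(200*(s + 4)) + 42433/(4563*(s + 3)) - 188/(39*(s + 3)**2) - 949/(10800*(s - 6)).
Integrate each term; A/(s−a) gives A·log|s−a|; the (Bs+D)/(s²+p²) term gives a log and an atan.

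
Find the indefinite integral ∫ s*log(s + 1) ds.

Use integration by parts with u = log(s + 1), dv = s ds.
Then du = 1/(s + 1) ds and v = s**2/2.

s**2*log(s + 1)/2 - s**2/4 + s/2 - log(s + 1)/2 + C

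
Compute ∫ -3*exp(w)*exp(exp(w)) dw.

Let u = exp(w), so du = (exp(w)) dw.
Rewriting, the integral becomes -3·∫ e^u du = -3·e^u.
Substituting back, u = exp(w).

-3*exp(exp(w)) + C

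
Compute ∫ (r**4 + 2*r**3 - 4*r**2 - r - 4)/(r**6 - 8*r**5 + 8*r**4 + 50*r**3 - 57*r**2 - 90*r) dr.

Factor the denominator: r*(r - 5)*(r - 3)**2*(r + 1)*(r + 2).
Partial-fraction decomposition: 9/(175*(r + 2)) - 1/(12*(r + 1)) - 208/(225*(r - 3)) - 23/(30*(r - 3)**2) + 383/(420*(r - 5)) + 2/(45*r).
Integrate each term; A/(r−a) gives A·log|r−a|; A/(r−a)² gives −A/(r−a).

2*log(r)/45 + 383*log(r - 5)/420 - 208*log(r - 3)/225 - log(r + 1)/12 + 9*log(r + 2)/175 + 23/(30*r - 90) + C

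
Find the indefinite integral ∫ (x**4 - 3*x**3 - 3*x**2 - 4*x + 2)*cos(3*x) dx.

x**4*sin(3*x)/3 - x**3*sin(3*x) + 4*x**3*cos(3*x)/9 - 13*x**2*sin(3*x)/9 - x**2*cos(3*x) - 2*x*sin(3*x)/3 - 26*x*cos(3*x)/27 + 80*sin(3*x)/81 - 2*cos(3*x)/9 + C

Use integration by parts with u = x**4 - 3*x**3 - 3*x**2 - 4*x + 2, dv = cos(3*x) dx, so v = sin(3*x)/3.
Apply parts 4 times (tabular method): alternate signs, differentiate u down to 0, integrate dv up.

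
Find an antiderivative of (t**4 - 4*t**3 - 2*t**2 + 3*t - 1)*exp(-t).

(-t**4 + 2*t**2 + t + 2)*exp(-t) + C

Use integration by parts with u = t**4 - 4*t**3 - 2*t**2 + 3*t - 1, dv = exp(-t) dt, so v = -exp(-t).
Apply parts 4 times (tabular method): alternate signs, differentiate u down to 0, integrate dv up.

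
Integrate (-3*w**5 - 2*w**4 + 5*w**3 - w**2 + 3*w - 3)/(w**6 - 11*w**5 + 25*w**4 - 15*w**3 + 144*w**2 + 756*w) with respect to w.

Factor the denominator: w*(w - 7)*(w - 6)*(w + 2)*(w**2 + 9).
Partial-fraction decomposition: (5167*w - 51063)/(33930*(w**2 + 9)) - 11/(1872*(w + 2)) + 8287/(720*(w - 6)) - 53539/(3654*(w - 7)) - 1/(252*w).
Integrate each term; A/(w−a) gives A·log|w−a|; the (Bw+D)/(w²+p²) term gives a log and an atan.

-log(w)/252 - 53539*log(w - 7)/3654 + 8287*log(w - 6)/720 - 11*log(w + 2)/1872 + 5167*log(w**2 + 9)/67860 - 17021*atan(w/3)/33930 + C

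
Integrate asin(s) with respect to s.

s*asin(s) + sqrt(-s**2 + 1) + C

Use integration by parts with u = arcsin(s), dv = ds.
Then du = 1/sqrt(-s**2 + 1) ds.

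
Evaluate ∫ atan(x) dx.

Use integration by parts with u = arctan(x), dv = dx.
Then du = 1/(x**2 + 1) dx.

x*atan(x) - log(x**2 + 1)/2 + C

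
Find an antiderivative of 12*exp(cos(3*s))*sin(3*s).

Let u = cos(3*s), so du = (-3*sin(3*s)) ds.
Rewriting, the integral becomes -4·∫ e^u du = -4·e^u.
Substituting back, u = cos(3*s).

-4*exp(cos(3*s)) + C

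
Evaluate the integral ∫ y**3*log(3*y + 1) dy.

Use integration by parts with u = log(3*y + 1), dv = y**3 dy.
Then du = 3/(3*y + 1) dy and v = y**4/4.

y**4*log(3*y + 1)/4 - y**4/16 + y**3/36 - y**2/72 + y/108 - log(3*y + 1)/324 + C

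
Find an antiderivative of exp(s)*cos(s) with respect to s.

Let I denote the integral. Integrate by parts with u = cos(s), dv = exp(s) ds, so v = exp(s): I = exp(s)*cos(s) + ∫ exp(s)*sin(s) ds.
Apply parts again with u = sin(s), dv = exp(s) ds: ∫ exp(s)*sin(s) ds = exp(s)*sin(s) − I. Substituting back brings back I: I = exp(s)*sin(s) + exp(s)*cos(s) − I.
Solving for I: (1 + 1)·I equals the remaining terms, so I = (1/2)·(exp(s)*sin(s) + exp(s)*cos(s)).

exp(s)*sin(s)/2 + exp(s)*cos(s)/2 + C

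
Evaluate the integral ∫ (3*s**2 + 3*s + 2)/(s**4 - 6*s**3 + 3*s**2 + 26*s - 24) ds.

Factor the denominator: (s - 4)*(s - 3)*(s - 1)*(s + 2).
Partial-fraction decomposition: -4/(45*(s + 2)) + 4/(9*(s - 1)) - 19/(5*(s - 3)) + 31/(9*(s - 4)).
Integrate each term: A/(s−a) contributes A·log|s−a|.

31*log(s - 4)/9 - 19*log(s - 3)/5 + 4*log(s - 1)/9 - 4*log(s + 2)/45 + C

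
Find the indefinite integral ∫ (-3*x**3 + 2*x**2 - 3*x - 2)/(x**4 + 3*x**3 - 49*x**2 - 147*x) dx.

2*log(x)/147 - 477*log(x - 7)/490 + 53*log(x + 3)/60 - 573*log(x + 7)/196 + C

Factor the denominator: x*(x - 7)*(x + 3)*(x + 7).
Partial-fraction decomposition: -573/(196*(x + 7)) + 53/(60*(x + 3)) - 477/(490*(x - 7)) + 2/(147*x).
Integrate each term: A/(x−a) contributes A·log|x−a|.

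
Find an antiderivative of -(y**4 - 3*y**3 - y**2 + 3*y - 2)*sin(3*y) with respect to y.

Use integration by parts with u = y**4 - 3*y**3 - y**2 + 3*y - 2, dv = -sin(3*y) dy, so v = cos(3*y)/3.
Apply parts 4 times (tabular method): alternate signs, differentiate u down to 0, integrate dv up.

y**4*cos(3*y)/3 - 4*y**3*sin(3*y)/9 - y**3*cos(3*y) + y**2*sin(3*y) - 7*y**2*cos(3*y)/9 + 14*y*sin(3*y)/27 + 5*y*cos(3*y)/3 - 5*sin(3*y)/9 - 40*cos(3*y)/81 + C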